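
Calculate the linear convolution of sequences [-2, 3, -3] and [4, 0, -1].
y[0] = -2×4 = -8; y[1] = -2×0 + 3×4 = 12; y[2] = -2×-1 + 3×0 + -3×4 = -10; y[3] = 3×-1 + -3×0 = -3; y[4] = -3×-1 = 3

[-8, 12, -10, -3, 3]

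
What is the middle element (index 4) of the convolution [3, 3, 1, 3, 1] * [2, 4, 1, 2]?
Use y[k] = Σ_i a[i]·b[k-i] at k=4. y[4] = 3×2 + 1×1 + 3×4 + 1×2 = 21

21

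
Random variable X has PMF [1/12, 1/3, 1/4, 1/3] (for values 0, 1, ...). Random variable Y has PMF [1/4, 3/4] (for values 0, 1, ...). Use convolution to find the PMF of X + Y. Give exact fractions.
P(X+Y=k) = Σ_i P(X=i)·P(Y=k-i) — a convolution of [1/12, 1/3, 1/4, 1/3] and [1/4, 3/4]. P(X+Y=0) = (1/12)×(1/4) = 1/48; P(X+Y=1) = (1/12)×(3/4) + (1/3)×(1/4) = 1/16 + 1/12 = 7/48; P(X+Y=2) = (1/3)×(3/4) + (1/4)×(1/4) = 1/4 + 1/16 = 5/16; P(X+Y=3) = (1/4)×(3/4) + (1/3)×(1/4) = 3/16 + 1/12 = 13/48; P(X+Y=4) = (1/3)×(3/4) = 1/4. PMF: [1/48, 7/48, 5/16, 13/48, 1/4] (sums to 1 ✓)

[1/48, 7/48, 5/16, 13/48, 1/4]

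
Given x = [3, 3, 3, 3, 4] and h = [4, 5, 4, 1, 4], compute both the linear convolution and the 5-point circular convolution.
Linear: y_lin[0] = 3×4 = 12; y_lin[1] = 3×5 + 3×4 = 27; y_lin[2] = 3×4 + 3×5 + 3×4 = 39; y_lin[3] = 3×1 + 3×4 + 3×5 + 3×4 = 42; y_lin[4] = 3×4 + 3×1 + 3×4 + 3×5 + 4×4 = 58; y_lin[5] = 3×4 + 3×1 + 3×4 + 4×5 = 47; y_lin[6] = 3×4 + 3×1 + 4×4 = 31; y_lin[7] = 3×4 + 4×1 = 16; y_lin[8] = 4×4 = 16 → [12, 27, 39, 42, 58, 47, 31, 16, 16]. Circular (length 5): y[0] = 3×4 + 3×4 + 3×1 + 3×4 + 4×5 = 59; y[1] = 3×5 + 3×4 + 3×4 + 3×1 + 4×4 = 58; y[2] = 3×4 + 3×5 + 3×4 + 3×4 + 4×1 = 55; y[3] = 3×1 + 3×4 + 3×5 + 3×4 + 4×4 = 58; y[4] = 3×4 + 3×1 + 3×4 + 3×5 + 4×4 = 58 → [59, 58, 55, 58, 58]

Linear: [12, 27, 39, 42, 58, 47, 31, 16, 16], Circular: [59, 58, 55, 58, 58]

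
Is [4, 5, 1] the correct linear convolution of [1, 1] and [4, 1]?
Recompute linear convolution of [1, 1] and [4, 1]: y[0] = 1×4 = 4; y[1] = 1×1 + 1×4 = 5; y[2] = 1×1 = 1 → [4, 5, 1]. Given [4, 5, 1] matches, so answer: Yes

Yes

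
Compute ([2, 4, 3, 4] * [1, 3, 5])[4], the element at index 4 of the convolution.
Use y[k] = Σ_i a[i]·b[k-i] at k=4. y[4] = 3×5 + 4×3 = 27

27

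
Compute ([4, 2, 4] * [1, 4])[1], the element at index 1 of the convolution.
Use y[k] = Σ_i a[i]·b[k-i] at k=1. y[1] = 4×4 + 2×1 = 18

18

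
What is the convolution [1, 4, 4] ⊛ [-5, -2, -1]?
y[0] = 1×-5 = -5; y[1] = 1×-2 + 4×-5 = -22; y[2] = 1×-1 + 4×-2 + 4×-5 = -29; y[3] = 4×-1 + 4×-2 = -12; y[4] = 4×-1 = -4

[-5, -22, -29, -12, -4]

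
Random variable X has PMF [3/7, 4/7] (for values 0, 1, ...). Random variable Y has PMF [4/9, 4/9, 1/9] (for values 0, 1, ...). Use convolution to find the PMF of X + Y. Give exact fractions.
P(X+Y=k) = Σ_i P(X=i)·P(Y=k-i) — a convolution of [3/7, 4/7] and [4/9, 4/9, 1/9]. P(X+Y=0) = (3/7)×(4/9) = 4/21; P(X+Y=1) = (3/7)×(4/9) + (4/7)×(4/9) = 4/21 + 16/63 = 4/9; P(X+Y=2) = (3/7)×(1/9) + (4/7)×(4/9) = 1/21 + 16/63 = 19/63; P(X+Y=3) = (4/7)×(1/9) = 4/63. PMF: [4/21, 4/9, 19/63, 4/63] (sums to 1 ✓)

[4/21, 4/9, 19/63, 4/63]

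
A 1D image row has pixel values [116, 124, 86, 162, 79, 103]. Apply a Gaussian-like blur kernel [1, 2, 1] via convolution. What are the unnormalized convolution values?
Convolve image row [116, 124, 86, 162, 79, 103] with kernel [1, 2, 1]: y[0] = 116×1 = 116; y[1] = 116×2 + 124×1 = 356; y[2] = 116×1 + 124×2 + 86×1 = 450; y[3] = 124×1 + 86×2 + 162×1 = 458; y[4] = 86×1 + 162×2 + 79×1 = 489; y[5] = 162×1 + 79×2 + 103×1 = 423; y[6] = 79×1 + 103×2 = 285; y[7] = 103×1 = 103 → [116, 356, 450, 458, 489, 423, 285, 103]. Normalization factor = sum(kernel) = 4.

[116, 356, 450, 458, 489, 423, 285, 103]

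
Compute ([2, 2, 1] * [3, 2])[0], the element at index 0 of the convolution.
Use y[k] = Σ_i a[i]·b[k-i] at k=0. y[0] = 2×3 = 6

6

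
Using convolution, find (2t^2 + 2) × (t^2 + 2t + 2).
Ascending coefficients: a = [2, 0, 2], b = [2, 2, 1]. c[0] = 2×2 = 4; c[1] = 2×2 + 0×2 = 4; c[2] = 2×1 + 0×2 + 2×2 = 6; c[3] = 0×1 + 2×2 = 4; c[4] = 2×1 = 2. Result coefficients: [4, 4, 6, 4, 2] → 2t^4 + 4t^3 + 6t^2 + 4t + 4

2t^4 + 4t^3 + 6t^2 + 4t + 4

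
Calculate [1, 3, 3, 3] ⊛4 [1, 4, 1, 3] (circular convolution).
Use y[k] = Σ_j a[j]·b[(k-j) mod 4]. y[0] = 1×1 + 3×3 + 3×1 + 3×4 = 25; y[1] = 1×4 + 3×1 + 3×3 + 3×1 = 19; y[2] = 1×1 + 3×4 + 3×1 + 3×3 = 25; y[3] = 1×3 + 3×1 + 3×4 + 3×1 = 21. Result: [25, 19, 25, 21]

[25, 19, 25, 21]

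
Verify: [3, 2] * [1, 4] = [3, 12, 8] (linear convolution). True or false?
Recompute linear convolution of [3, 2] and [1, 4]: y[0] = 3×1 = 3; y[1] = 3×4 + 2×1 = 14; y[2] = 2×4 = 8 → [3, 14, 8]. Compare to given [3, 12, 8]: they differ at index 1: given 12, correct 14, so answer: No

No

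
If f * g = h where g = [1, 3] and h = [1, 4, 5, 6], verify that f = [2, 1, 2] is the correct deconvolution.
Forward-compute [2, 1, 2] * [1, 3]: h[0] = 2×1 = 2; h[1] = 2×3 + 1×1 = 7; h[2] = 1×3 + 2×1 = 5; h[3] = 2×3 = 6 → [2, 7, 5, 6]. Does not match given h = [1, 4, 5, 6].

Not verified. [2, 1, 2] * [1, 3] = [2, 7, 5, 6], which differs from [1, 4, 5, 6] at index 0.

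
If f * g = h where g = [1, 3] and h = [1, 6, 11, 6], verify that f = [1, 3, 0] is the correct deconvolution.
Forward-compute [1, 3, 0] * [1, 3]: h[0] = 1×1 = 1; h[1] = 1×3 + 3×1 = 6; h[2] = 3×3 + 0×1 = 9; h[3] = 0×3 = 0 → [1, 6, 9, 0]. Does not match given h = [1, 6, 11, 6].

Not verified. [1, 3, 0] * [1, 3] = [1, 6, 9, 0], which differs from [1, 6, 11, 6] at index 2.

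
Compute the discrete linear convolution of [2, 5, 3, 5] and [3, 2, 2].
y[0] = 2×3 = 6; y[1] = 2×2 + 5×3 = 19; y[2] = 2×2 + 5×2 + 3×3 = 23; y[3] = 5×2 + 3×2 + 5×3 = 31; y[4] = 3×2 + 5×2 = 16; y[5] = 5×2 = 10

[6, 19, 23, 31, 16, 10]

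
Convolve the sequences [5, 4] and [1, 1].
y[0] = 5×1 = 5; y[1] = 5×1 + 4×1 = 9; y[2] = 4×1 = 4

[5, 9, 4]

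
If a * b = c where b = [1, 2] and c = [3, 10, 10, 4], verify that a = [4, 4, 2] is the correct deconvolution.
Forward-compute [4, 4, 2] * [1, 2]: c[0] = 4×1 = 4; c[1] = 4×2 + 4×1 = 12; c[2] = 4×2 + 2×1 = 10; c[3] = 2×2 = 4 → [4, 12, 10, 4]. Does not match given c = [3, 10, 10, 4].

Not verified. [4, 4, 2] * [1, 2] = [4, 12, 10, 4], which differs from [3, 10, 10, 4] at index 0.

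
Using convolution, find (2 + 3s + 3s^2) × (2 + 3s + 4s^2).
Ascending coefficients: a = [2, 3, 3], b = [2, 3, 4]. c[0] = 2×2 = 4; c[1] = 2×3 + 3×2 = 12; c[2] = 2×4 + 3×3 + 3×2 = 23; c[3] = 3×4 + 3×3 = 21; c[4] = 3×4 = 12. Result coefficients: [4, 12, 23, 21, 12] → 4 + 12s + 23s^2 + 21s^3 + 12s^4

4 + 12s + 23s^2 + 21s^3 + 12s^4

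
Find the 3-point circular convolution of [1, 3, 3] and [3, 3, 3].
Use y[k] = Σ_j u[j]·v[(k-j) mod 3]. y[0] = 1×3 + 3×3 + 3×3 = 21; y[1] = 1×3 + 3×3 + 3×3 = 21; y[2] = 1×3 + 3×3 + 3×3 = 21. Result: [21, 21, 21]

[21, 21, 21]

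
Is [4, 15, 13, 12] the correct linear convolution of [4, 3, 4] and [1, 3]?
Recompute linear convolution of [4, 3, 4] and [1, 3]: y[0] = 4×1 = 4; y[1] = 4×3 + 3×1 = 15; y[2] = 3×3 + 4×1 = 13; y[3] = 4×3 = 12 → [4, 15, 13, 12]. Given [4, 15, 13, 12] matches, so answer: Yes

Yes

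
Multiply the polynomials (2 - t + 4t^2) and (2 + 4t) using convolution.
Ascending coefficients: a = [2, -1, 4], b = [2, 4]. c[0] = 2×2 = 4; c[1] = 2×4 + -1×2 = 6; c[2] = -1×4 + 4×2 = 4; c[3] = 4×4 = 16. Result coefficients: [4, 6, 4, 16] → 4 + 6t + 4t^2 + 16t^3

4 + 6t + 4t^2 + 16t^3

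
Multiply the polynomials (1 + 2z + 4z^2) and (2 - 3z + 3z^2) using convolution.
Ascending coefficients: a = [1, 2, 4], b = [2, -3, 3]. c[0] = 1×2 = 2; c[1] = 1×-3 + 2×2 = 1; c[2] = 1×3 + 2×-3 + 4×2 = 5; c[3] = 2×3 + 4×-3 = -6; c[4] = 4×3 = 12. Result coefficients: [2, 1, 5, -6, 12] → 2 + z + 5z^2 - 6z^3 + 12z^4

2 + z + 5z^2 - 6z^3 + 12z^4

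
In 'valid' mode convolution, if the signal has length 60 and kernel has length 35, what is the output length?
'Valid' mode counts only positions where the kernel fully overlaps the signal: m - n + 1 = 60 - 35 + 1 = 26

26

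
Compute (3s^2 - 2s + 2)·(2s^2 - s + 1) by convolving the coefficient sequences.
Ascending coefficients: a = [2, -2, 3], b = [1, -1, 2]. c[0] = 2×1 = 2; c[1] = 2×-1 + -2×1 = -4; c[2] = 2×2 + -2×-1 + 3×1 = 9; c[3] = -2×2 + 3×-1 = -7; c[4] = 3×2 = 6. Result coefficients: [2, -4, 9, -7, 6] → 6s^4 - 7s^3 + 9s^2 - 4s + 2

6s^4 - 7s^3 + 9s^2 - 4s + 2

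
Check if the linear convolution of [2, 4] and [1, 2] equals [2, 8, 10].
Recompute linear convolution of [2, 4] and [1, 2]: y[0] = 2×1 = 2; y[1] = 2×2 + 4×1 = 8; y[2] = 4×2 = 8 → [2, 8, 8]. Compare to given [2, 8, 10]: they differ at index 2: given 10, correct 8, so answer: No

No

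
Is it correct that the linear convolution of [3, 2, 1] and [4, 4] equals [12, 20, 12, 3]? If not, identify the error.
Recompute linear convolution of [3, 2, 1] and [4, 4]: y[0] = 3×4 = 12; y[1] = 3×4 + 2×4 = 20; y[2] = 2×4 + 1×4 = 12; y[3] = 1×4 = 4 → [12, 20, 12, 4]. Compare to given [12, 20, 12, 3]: they differ at index 3: given 3, correct 4, so answer: No

No. Error at index 3: given 3, correct 4.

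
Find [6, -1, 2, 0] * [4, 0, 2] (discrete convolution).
y[0] = 6×4 = 24; y[1] = 6×0 + -1×4 = -4; y[2] = 6×2 + -1×0 + 2×4 = 20; y[3] = -1×2 + 2×0 + 0×4 = -2; y[4] = 2×2 + 0×0 = 4; y[5] = 0×2 = 0

[24, -4, 20, -2, 4, 0]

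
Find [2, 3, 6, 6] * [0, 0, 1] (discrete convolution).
y[0] = 2×0 = 0; y[1] = 2×0 + 3×0 = 0; y[2] = 2×1 + 3×0 + 6×0 = 2; y[3] = 3×1 + 6×0 + 6×0 = 3; y[4] = 6×1 + 6×0 = 6; y[5] = 6×1 = 6

[0, 0, 2, 3, 6, 6]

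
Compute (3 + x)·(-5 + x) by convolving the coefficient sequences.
Ascending coefficients: a = [3, 1], b = [-5, 1]. c[0] = 3×-5 = -15; c[1] = 3×1 + 1×-5 = -2; c[2] = 1×1 = 1. Result coefficients: [-15, -2, 1] → -15 - 2x + x^2

-15 - 2x + x^2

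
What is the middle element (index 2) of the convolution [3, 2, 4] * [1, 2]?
Use y[k] = Σ_i a[i]·b[k-i] at k=2. y[2] = 2×2 + 4×1 = 8

8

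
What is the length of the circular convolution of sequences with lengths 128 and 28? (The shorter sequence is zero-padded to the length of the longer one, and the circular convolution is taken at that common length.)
Circular convolution (zero-padding the shorter input) has length max(m, n) = max(128, 28) = 128

128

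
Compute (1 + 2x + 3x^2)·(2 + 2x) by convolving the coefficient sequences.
Ascending coefficients: a = [1, 2, 3], b = [2, 2]. c[0] = 1×2 = 2; c[1] = 1×2 + 2×2 = 6; c[2] = 2×2 + 3×2 = 10; c[3] = 3×2 = 6. Result coefficients: [2, 6, 10, 6] → 2 + 6x + 10x^2 + 6x^3

2 + 6x + 10x^2 + 6x^3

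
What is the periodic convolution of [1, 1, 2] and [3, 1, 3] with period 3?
Use y[k] = Σ_j u[j]·v[(k-j) mod 3]. y[0] = 1×3 + 1×3 + 2×1 = 8; y[1] = 1×1 + 1×3 + 2×3 = 10; y[2] = 1×3 + 1×1 + 2×3 = 10. Result: [8, 10, 10]

[8, 10, 10]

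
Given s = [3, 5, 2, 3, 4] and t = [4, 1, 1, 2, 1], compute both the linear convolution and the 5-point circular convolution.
Linear: y_lin[0] = 3×4 = 12; y_lin[1] = 3×1 + 5×4 = 23; y_lin[2] = 3×1 + 5×1 + 2×4 = 16; y_lin[3] = 3×2 + 5×1 + 2×1 + 3×4 = 25; y_lin[4] = 3×1 + 5×2 + 2×1 + 3×1 + 4×4 = 34; y_lin[5] = 5×1 + 2×2 + 3×1 + 4×1 = 16; y_lin[6] = 2×1 + 3×2 + 4×1 = 12; y_lin[7] = 3×1 + 4×2 = 11; y_lin[8] = 4×1 = 4 → [12, 23, 16, 25, 34, 16, 12, 11, 4]. Circular (length 5): y[0] = 3×4 + 5×1 + 2×2 + 3×1 + 4×1 = 28; y[1] = 3×1 + 5×4 + 2×1 + 3×2 + 4×1 = 35; y[2] = 3×1 + 5×1 + 2×4 + 3×1 + 4×2 = 27; y[3] = 3×2 + 5×1 + 2×1 + 3×4 + 4×1 = 29; y[4] = 3×1 + 5×2 + 2×1 + 3×1 + 4×4 = 34 → [28, 35, 27, 29, 34]

Linear: [12, 23, 16, 25, 34, 16, 12, 11, 4], Circular: [28, 35, 27, 29, 34]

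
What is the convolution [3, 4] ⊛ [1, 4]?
y[0] = 3×1 = 3; y[1] = 3×4 + 4×1 = 16; y[2] = 4×4 = 16

[3, 16, 16]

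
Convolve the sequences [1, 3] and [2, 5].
y[0] = 1×2 = 2; y[1] = 1×5 + 3×2 = 11; y[2] = 3×5 = 15

[2, 11, 15]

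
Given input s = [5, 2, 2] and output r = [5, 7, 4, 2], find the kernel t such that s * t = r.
Output length 4 = len(s) + len(t) - 1 ⇒ len(t) = 2. Solve t forward using t[k] = (r[k] - Σ_{i≥1} s[i]·t[k-i]) / s[0]: t[0] = r[0] / s[0] = 5 / 5 = 1; t[1] = (r[1] - 2×1) / s[0] = (7 - 2×1) / 5 = 1. So t = [1, 1]. Forward-check [5, 2, 2] * [1, 1]: r[0] = 5×1 = 5; r[1] = 5×1 + 2×1 = 7; r[2] = 2×1 + 2×1 = 4; r[3] = 2×1 = 2 → [5, 7, 4, 2] ✓

[1, 1]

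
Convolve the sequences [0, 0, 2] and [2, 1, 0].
y[0] = 0×2 = 0; y[1] = 0×1 + 0×2 = 0; y[2] = 0×0 + 0×1 + 2×2 = 4; y[3] = 0×0 + 2×1 = 2; y[4] = 2×0 = 0

[0, 0, 4, 2, 0]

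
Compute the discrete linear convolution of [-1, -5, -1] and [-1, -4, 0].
y[0] = -1×-1 = 1; y[1] = -1×-4 + -5×-1 = 9; y[2] = -1×0 + -5×-4 + -1×-1 = 21; y[3] = -5×0 + -1×-4 = 4; y[4] = -1×0 = 0

[1, 9, 21, 4, 0]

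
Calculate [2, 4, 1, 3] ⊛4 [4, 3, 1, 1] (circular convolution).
Use y[k] = Σ_j a[j]·b[(k-j) mod 4]. y[0] = 2×4 + 4×1 + 1×1 + 3×3 = 22; y[1] = 2×3 + 4×4 + 1×1 + 3×1 = 26; y[2] = 2×1 + 4×3 + 1×4 + 3×1 = 21; y[3] = 2×1 + 4×1 + 1×3 + 3×4 = 21. Result: [22, 26, 21, 21]

[22, 26, 21, 21]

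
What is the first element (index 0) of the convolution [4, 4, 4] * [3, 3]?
Use y[k] = Σ_i a[i]·b[k-i] at k=0. y[0] = 4×3 = 12

12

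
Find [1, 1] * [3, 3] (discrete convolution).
y[0] = 1×3 = 3; y[1] = 1×3 + 1×3 = 6; y[2] = 1×3 = 3

[3, 6, 3]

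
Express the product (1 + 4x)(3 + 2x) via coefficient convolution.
Ascending coefficients: a = [1, 4], b = [3, 2]. c[0] = 1×3 = 3; c[1] = 1×2 + 4×3 = 14; c[2] = 4×2 = 8. Result coefficients: [3, 14, 8] → 3 + 14x + 8x^2

3 + 14x + 8x^2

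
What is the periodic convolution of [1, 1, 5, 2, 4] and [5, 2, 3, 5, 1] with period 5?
Use y[k] = Σ_j f[j]·g[(k-j) mod 5]. y[0] = 1×5 + 1×1 + 5×5 + 2×3 + 4×2 = 45; y[1] = 1×2 + 1×5 + 5×1 + 2×5 + 4×3 = 34; y[2] = 1×3 + 1×2 + 5×5 + 2×1 + 4×5 = 52; y[3] = 1×5 + 1×3 + 5×2 + 2×5 + 4×1 = 32; y[4] = 1×1 + 1×5 + 5×3 + 2×2 + 4×5 = 45. Result: [45, 34, 52, 32, 45]

[45, 34, 52, 32, 45]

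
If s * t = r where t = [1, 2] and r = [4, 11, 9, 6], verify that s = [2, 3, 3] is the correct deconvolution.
Forward-compute [2, 3, 3] * [1, 2]: r[0] = 2×1 = 2; r[1] = 2×2 + 3×1 = 7; r[2] = 3×2 + 3×1 = 9; r[3] = 3×2 = 6 → [2, 7, 9, 6]. Does not match given r = [4, 11, 9, 6].

Not verified. [2, 3, 3] * [1, 2] = [2, 7, 9, 6], which differs from [4, 11, 9, 6] at index 0.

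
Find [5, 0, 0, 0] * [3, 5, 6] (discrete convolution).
y[0] = 5×3 = 15; y[1] = 5×5 + 0×3 = 25; y[2] = 5×6 + 0×5 + 0×3 = 30; y[3] = 0×6 + 0×5 + 0×3 = 0; y[4] = 0×6 + 0×5 = 0; y[5] = 0×6 = 0

[15, 25, 30, 0, 0, 0]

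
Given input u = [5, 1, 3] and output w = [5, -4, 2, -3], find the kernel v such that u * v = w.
Output length 4 = len(u) + len(v) - 1 ⇒ len(v) = 2. Solve v forward using v[k] = (w[k] - Σ_{i≥1} u[i]·v[k-i]) / u[0]: v[0] = w[0] / u[0] = 5 / 5 = 1; v[1] = (w[1] - 1×1) / u[0] = (-4 - 1×1) / 5 = -1. So v = [1, -1]. Forward-check [5, 1, 3] * [1, -1]: w[0] = 5×1 = 5; w[1] = 5×-1 + 1×1 = -4; w[2] = 1×-1 + 3×1 = 2; w[3] = 3×-1 = -3 → [5, -4, 2, -3] ✓

[1, -1]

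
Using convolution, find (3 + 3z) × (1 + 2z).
Ascending coefficients: a = [3, 3], b = [1, 2]. c[0] = 3×1 = 3; c[1] = 3×2 + 3×1 = 9; c[2] = 3×2 = 6. Result coefficients: [3, 9, 6] → 3 + 9z + 6z^2

3 + 9z + 6z^2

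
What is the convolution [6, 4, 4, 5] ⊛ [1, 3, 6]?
y[0] = 6×1 = 6; y[1] = 6×3 + 4×1 = 22; y[2] = 6×6 + 4×3 + 4×1 = 52; y[3] = 4×6 + 4×3 + 5×1 = 41; y[4] = 4×6 + 5×3 = 39; y[5] = 5×6 = 30

[6, 22, 52, 41, 39, 30]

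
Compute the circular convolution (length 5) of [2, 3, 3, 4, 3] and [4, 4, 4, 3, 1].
Use y[k] = Σ_j x[j]·h[(k-j) mod 5]. y[0] = 2×4 + 3×1 + 3×3 + 4×4 + 3×4 = 48; y[1] = 2×4 + 3×4 + 3×1 + 4×3 + 3×4 = 47; y[2] = 2×4 + 3×4 + 3×4 + 4×1 + 3×3 = 45; y[3] = 2×3 + 3×4 + 3×4 + 4×4 + 3×1 = 49; y[4] = 2×1 + 3×3 + 3×4 + 4×4 + 3×4 = 51. Result: [48, 47, 45, 49, 51]

[48, 47, 45, 49, 51]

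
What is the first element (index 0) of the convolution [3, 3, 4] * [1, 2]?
Use y[k] = Σ_i a[i]·b[k-i] at k=0. y[0] = 3×1 = 3

3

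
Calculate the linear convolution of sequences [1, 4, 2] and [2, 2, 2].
y[0] = 1×2 = 2; y[1] = 1×2 + 4×2 = 10; y[2] = 1×2 + 4×2 + 2×2 = 14; y[3] = 4×2 + 2×2 = 12; y[4] = 2×2 = 4

[2, 10, 14, 12, 4]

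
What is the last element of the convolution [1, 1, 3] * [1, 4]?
Use y[k] = Σ_i a[i]·b[k-i] at k=3. y[3] = 3×4 = 12

12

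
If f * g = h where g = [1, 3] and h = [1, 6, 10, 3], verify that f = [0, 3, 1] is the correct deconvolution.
Forward-compute [0, 3, 1] * [1, 3]: h[0] = 0×1 = 0; h[1] = 0×3 + 3×1 = 3; h[2] = 3×3 + 1×1 = 10; h[3] = 1×3 = 3 → [0, 3, 10, 3]. Does not match given h = [1, 6, 10, 3].

Not verified. [0, 3, 1] * [1, 3] = [0, 3, 10, 3], which differs from [1, 6, 10, 3] at index 0.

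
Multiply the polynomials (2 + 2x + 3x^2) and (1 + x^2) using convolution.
Ascending coefficients: a = [2, 2, 3], b = [1, 0, 1]. c[0] = 2×1 = 2; c[1] = 2×0 + 2×1 = 2; c[2] = 2×1 + 2×0 + 3×1 = 5; c[3] = 2×1 + 3×0 = 2; c[4] = 3×1 = 3. Result coefficients: [2, 2, 5, 2, 3] → 2 + 2x + 5x^2 + 2x^3 + 3x^4

2 + 2x + 5x^2 + 2x^3 + 3x^4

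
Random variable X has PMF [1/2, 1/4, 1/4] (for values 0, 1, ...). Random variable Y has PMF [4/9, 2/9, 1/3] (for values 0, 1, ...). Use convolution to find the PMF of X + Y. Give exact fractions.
P(X+Y=k) = Σ_i P(X=i)·P(Y=k-i) — a convolution of [1/2, 1/4, 1/4] and [4/9, 2/9, 1/3]. P(X+Y=0) = (1/2)×(4/9) = 2/9; P(X+Y=1) = (1/2)×(2/9) + (1/4)×(4/9) = 1/9 + 1/9 = 2/9; P(X+Y=2) = (1/2)×(1/3) + (1/4)×(2/9) + (1/4)×(4/9) = 1/6 + 1/18 + 1/9 = 1/3; P(X+Y=3) = (1/4)×(1/3) + (1/4)×(2/9) = 1/12 + 1/18 = 5/36; P(X+Y=4) = (1/4)×(1/3) = 1/12. PMF: [2/9, 2/9, 1/3, 5/36, 1/12] (sums to 1 ✓)

[2/9, 2/9, 1/3, 5/36, 1/12]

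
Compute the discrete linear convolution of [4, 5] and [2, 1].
y[0] = 4×2 = 8; y[1] = 4×1 + 5×2 = 14; y[2] = 5×1 = 5

[8, 14, 5]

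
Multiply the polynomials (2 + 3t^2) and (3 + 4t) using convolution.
Ascending coefficients: a = [2, 0, 3], b = [3, 4]. c[0] = 2×3 = 6; c[1] = 2×4 + 0×3 = 8; c[2] = 0×4 + 3×3 = 9; c[3] = 3×4 = 12. Result coefficients: [6, 8, 9, 12] → 6 + 8t + 9t^2 + 12t^3

6 + 8t + 9t^2 + 12t^3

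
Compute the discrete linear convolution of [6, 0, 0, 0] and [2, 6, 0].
y[0] = 6×2 = 12; y[1] = 6×6 + 0×2 = 36; y[2] = 6×0 + 0×6 + 0×2 = 0; y[3] = 0×0 + 0×6 + 0×2 = 0; y[4] = 0×0 + 0×6 = 0; y[5] = 0×0 = 0

[12, 36, 0, 0, 0, 0]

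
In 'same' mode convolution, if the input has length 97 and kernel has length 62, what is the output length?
'Same' mode returns an output with the same length as the input: 97

97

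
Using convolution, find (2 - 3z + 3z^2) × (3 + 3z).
Ascending coefficients: a = [2, -3, 3], b = [3, 3]. c[0] = 2×3 = 6; c[1] = 2×3 + -3×3 = -3; c[2] = -3×3 + 3×3 = 0; c[3] = 3×3 = 9. Result coefficients: [6, -3, 0, 9] → 6 - 3z + 9z^3

6 - 3z + 9z^3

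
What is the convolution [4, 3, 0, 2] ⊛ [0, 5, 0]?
y[0] = 4×0 = 0; y[1] = 4×5 + 3×0 = 20; y[2] = 4×0 + 3×5 + 0×0 = 15; y[3] = 3×0 + 0×5 + 2×0 = 0; y[4] = 0×0 + 2×5 = 10; y[5] = 2×0 = 0

[0, 20, 15, 0, 10, 0]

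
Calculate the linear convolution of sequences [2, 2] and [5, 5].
y[0] = 2×5 = 10; y[1] = 2×5 + 2×5 = 20; y[2] = 2×5 = 10

[10, 20, 10]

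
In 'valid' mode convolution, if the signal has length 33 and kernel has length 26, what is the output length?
'Valid' mode counts only positions where the kernel fully overlaps the signal: m - n + 1 = 33 - 26 + 1 = 8

8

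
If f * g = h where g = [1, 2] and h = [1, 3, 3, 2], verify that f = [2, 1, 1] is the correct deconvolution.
Forward-compute [2, 1, 1] * [1, 2]: h[0] = 2×1 = 2; h[1] = 2×2 + 1×1 = 5; h[2] = 1×2 + 1×1 = 3; h[3] = 1×2 = 2 → [2, 5, 3, 2]. Does not match given h = [1, 3, 3, 2].

Not verified. [2, 1, 1] * [1, 2] = [2, 5, 3, 2], which differs from [1, 3, 3, 2] at index 0.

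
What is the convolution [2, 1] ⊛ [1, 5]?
y[0] = 2×1 = 2; y[1] = 2×5 + 1×1 = 11; y[2] = 1×5 = 5

[2, 11, 5]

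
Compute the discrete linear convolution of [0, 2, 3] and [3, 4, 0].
y[0] = 0×3 = 0; y[1] = 0×4 + 2×3 = 6; y[2] = 0×0 + 2×4 + 3×3 = 17; y[3] = 2×0 + 3×4 = 12; y[4] = 3×0 = 0

[0, 6, 17, 12, 0]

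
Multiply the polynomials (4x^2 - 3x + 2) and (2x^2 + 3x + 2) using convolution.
Ascending coefficients: a = [2, -3, 4], b = [2, 3, 2]. c[0] = 2×2 = 4; c[1] = 2×3 + -3×2 = 0; c[2] = 2×2 + -3×3 + 4×2 = 3; c[3] = -3×2 + 4×3 = 6; c[4] = 4×2 = 8. Result coefficients: [4, 0, 3, 6, 8] → 8x^4 + 6x^3 + 3x^2 + 4

8x^4 + 6x^3 + 3x^2 + 4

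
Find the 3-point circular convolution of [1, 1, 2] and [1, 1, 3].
Use y[k] = Σ_j f[j]·g[(k-j) mod 3]. y[0] = 1×1 + 1×3 + 2×1 = 6; y[1] = 1×1 + 1×1 + 2×3 = 8; y[2] = 1×3 + 1×1 + 2×1 = 6. Result: [6, 8, 6]

[6, 8, 6]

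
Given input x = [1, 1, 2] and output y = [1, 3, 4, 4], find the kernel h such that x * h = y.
Output length 4 = len(x) + len(h) - 1 ⇒ len(h) = 2. Solve h forward using h[k] = (y[k] - Σ_{i≥1} x[i]·h[k-i]) / x[0]: h[0] = y[0] / x[0] = 1 / 1 = 1; h[1] = (y[1] - 1×1) / x[0] = (3 - 1×1) / 1 = 2. So h = [1, 2]. Forward-check [1, 1, 2] * [1, 2]: y[0] = 1×1 = 1; y[1] = 1×2 + 1×1 = 3; y[2] = 1×2 + 2×1 = 4; y[3] = 2×2 = 4 → [1, 3, 4, 4] ✓

[1, 2]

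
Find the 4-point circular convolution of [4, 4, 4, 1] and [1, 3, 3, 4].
Use y[k] = Σ_j u[j]·v[(k-j) mod 4]. y[0] = 4×1 + 4×4 + 4×3 + 1×3 = 35; y[1] = 4×3 + 4×1 + 4×4 + 1×3 = 35; y[2] = 4×3 + 4×3 + 4×1 + 1×4 = 32; y[3] = 4×4 + 4×3 + 4×3 + 1×1 = 41. Result: [35, 35, 32, 41]

[35, 35, 32, 41]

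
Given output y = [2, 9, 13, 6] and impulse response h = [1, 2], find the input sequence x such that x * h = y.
Deconvolve y=[2, 9, 13, 6] by h=[1, 2]. Since h[0]=1, solve forward: x[0] = y[0] / 1 = 2; x[1] = (y[1] - 2×2) / 1 = 5; x[2] = (y[2] - 5×2) / 1 = 3. So x = [2, 5, 3]. Check by forward convolution: y[0] = 2×1 = 2; y[1] = 2×2 + 5×1 = 9; y[2] = 5×2 + 3×1 = 13; y[3] = 3×2 = 6

[2, 5, 3]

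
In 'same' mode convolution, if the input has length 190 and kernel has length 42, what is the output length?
'Same' mode returns an output with the same length as the input: 190

190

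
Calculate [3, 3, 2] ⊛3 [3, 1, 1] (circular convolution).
Use y[k] = Σ_j f[j]·g[(k-j) mod 3]. y[0] = 3×3 + 3×1 + 2×1 = 14; y[1] = 3×1 + 3×3 + 2×1 = 14; y[2] = 3×1 + 3×1 + 2×3 = 12. Result: [14, 14, 12]

[14, 14, 12]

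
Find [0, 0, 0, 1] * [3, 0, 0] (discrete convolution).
y[0] = 0×3 = 0; y[1] = 0×0 + 0×3 = 0; y[2] = 0×0 + 0×0 + 0×3 = 0; y[3] = 0×0 + 0×0 + 1×3 = 3; y[4] = 0×0 + 1×0 = 0; y[5] = 1×0 = 0

[0, 0, 0, 3, 0, 0]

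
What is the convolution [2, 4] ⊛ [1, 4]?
y[0] = 2×1 = 2; y[1] = 2×4 + 4×1 = 12; y[2] = 4×4 = 16

[2, 12, 16]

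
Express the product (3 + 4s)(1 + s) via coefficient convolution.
Ascending coefficients: a = [3, 4], b = [1, 1]. c[0] = 3×1 = 3; c[1] = 3×1 + 4×1 = 7; c[2] = 4×1 = 4. Result coefficients: [3, 7, 4] → 3 + 7s + 4s^2

3 + 7s + 4s^2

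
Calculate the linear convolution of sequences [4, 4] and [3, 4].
y[0] = 4×3 = 12; y[1] = 4×4 + 4×3 = 28; y[2] = 4×4 = 16

[12, 28, 16]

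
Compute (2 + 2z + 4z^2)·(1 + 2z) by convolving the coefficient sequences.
Ascending coefficients: a = [2, 2, 4], b = [1, 2]. c[0] = 2×1 = 2; c[1] = 2×2 + 2×1 = 6; c[2] = 2×2 + 4×1 = 8; c[3] = 4×2 = 8. Result coefficients: [2, 6, 8, 8] → 2 + 6z + 8z^2 + 8z^3

2 + 6z + 8z^2 + 8z^3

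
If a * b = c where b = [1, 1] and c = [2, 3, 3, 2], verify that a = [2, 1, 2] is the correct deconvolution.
Forward-compute [2, 1, 2] * [1, 1]: c[0] = 2×1 = 2; c[1] = 2×1 + 1×1 = 3; c[2] = 1×1 + 2×1 = 3; c[3] = 2×1 = 2 → [2, 3, 3, 2]. Matches given c = [2, 3, 3, 2], so verified.

Verified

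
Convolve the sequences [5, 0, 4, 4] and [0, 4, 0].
y[0] = 5×0 = 0; y[1] = 5×4 + 0×0 = 20; y[2] = 5×0 + 0×4 + 4×0 = 0; y[3] = 0×0 + 4×4 + 4×0 = 16; y[4] = 4×0 + 4×4 = 16; y[5] = 4×0 = 0

[0, 20, 0, 16, 16, 0]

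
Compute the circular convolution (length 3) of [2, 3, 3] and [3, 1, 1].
Use y[k] = Σ_j x[j]·h[(k-j) mod 3]. y[0] = 2×3 + 3×1 + 3×1 = 12; y[1] = 2×1 + 3×3 + 3×1 = 14; y[2] = 2×1 + 3×1 + 3×3 = 14. Result: [12, 14, 14]

[12, 14, 14]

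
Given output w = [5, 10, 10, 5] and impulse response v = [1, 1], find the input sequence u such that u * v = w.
Deconvolve w=[5, 10, 10, 5] by v=[1, 1]. Since v[0]=1, solve forward: u[0] = w[0] / 1 = 5; u[1] = (w[1] - 5×1) / 1 = 5; u[2] = (w[2] - 5×1) / 1 = 5. So u = [5, 5, 5]. Check by forward convolution: w[0] = 5×1 = 5; w[1] = 5×1 + 5×1 = 10; w[2] = 5×1 + 5×1 = 10; w[3] = 5×1 = 5

[5, 5, 5]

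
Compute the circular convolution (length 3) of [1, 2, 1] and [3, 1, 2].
Use y[k] = Σ_j s[j]·t[(k-j) mod 3]. y[0] = 1×3 + 2×2 + 1×1 = 8; y[1] = 1×1 + 2×3 + 1×2 = 9; y[2] = 1×2 + 2×1 + 1×3 = 7. Result: [8, 9, 7]

[8, 9, 7]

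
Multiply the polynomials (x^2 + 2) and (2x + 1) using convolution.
Ascending coefficients: a = [2, 0, 1], b = [1, 2]. c[0] = 2×1 = 2; c[1] = 2×2 + 0×1 = 4; c[2] = 0×2 + 1×1 = 1; c[3] = 1×2 = 2. Result coefficients: [2, 4, 1, 2] → 2x^3 + x^2 + 4x + 2

2x^3 + x^2 + 4x + 2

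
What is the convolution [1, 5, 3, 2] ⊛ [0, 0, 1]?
y[0] = 1×0 = 0; y[1] = 1×0 + 5×0 = 0; y[2] = 1×1 + 5×0 + 3×0 = 1; y[3] = 5×1 + 3×0 + 2×0 = 5; y[4] = 3×1 + 2×0 = 3; y[5] = 2×1 = 2

[0, 0, 1, 5, 3, 2]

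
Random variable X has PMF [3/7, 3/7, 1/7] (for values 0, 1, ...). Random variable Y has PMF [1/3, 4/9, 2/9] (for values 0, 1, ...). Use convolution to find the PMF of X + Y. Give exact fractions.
P(X+Y=k) = Σ_i P(X=i)·P(Y=k-i) — a convolution of [3/7, 3/7, 1/7] and [1/3, 4/9, 2/9]. P(X+Y=0) = (3/7)×(1/3) = 1/7; P(X+Y=1) = (3/7)×(4/9) + (3/7)×(1/3) = 4/21 + 1/7 = 1/3; P(X+Y=2) = (3/7)×(2/9) + (3/7)×(4/9) + (1/7)×(1/3) = 2/21 + 4/21 + 1/21 = 1/3; P(X+Y=3) = (3/7)×(2/9) + (1/7)×(4/9) = 2/21 + 4/63 = 10/63; P(X+Y=4) = (1/7)×(2/9) = 2/63. PMF: [1/7, 1/3, 1/3, 10/63, 2/63] (sums to 1 ✓)

[1/7, 1/3, 1/3, 10/63, 2/63]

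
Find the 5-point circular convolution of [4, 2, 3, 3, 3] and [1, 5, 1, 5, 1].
Use y[k] = Σ_j s[j]·t[(k-j) mod 5]. y[0] = 4×1 + 2×1 + 3×5 + 3×1 + 3×5 = 39; y[1] = 4×5 + 2×1 + 3×1 + 3×5 + 3×1 = 43; y[2] = 4×1 + 2×5 + 3×1 + 3×1 + 3×5 = 35; y[3] = 4×5 + 2×1 + 3×5 + 3×1 + 3×1 = 43; y[4] = 4×1 + 2×5 + 3×1 + 3×5 + 3×1 = 35. Result: [39, 43, 35, 43, 35]

[39, 43, 35, 43, 35]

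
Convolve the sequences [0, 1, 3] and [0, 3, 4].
y[0] = 0×0 = 0; y[1] = 0×3 + 1×0 = 0; y[2] = 0×4 + 1×3 + 3×0 = 3; y[3] = 1×4 + 3×3 = 13; y[4] = 3×4 = 12

[0, 0, 3, 13, 12]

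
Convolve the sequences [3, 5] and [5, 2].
y[0] = 3×5 = 15; y[1] = 3×2 + 5×5 = 31; y[2] = 5×2 = 10

[15, 31, 10]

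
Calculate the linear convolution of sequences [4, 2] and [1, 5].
y[0] = 4×1 = 4; y[1] = 4×5 + 2×1 = 22; y[2] = 2×5 = 10

[4, 22, 10]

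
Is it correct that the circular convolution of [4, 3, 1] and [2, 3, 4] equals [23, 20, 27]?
Recompute circular convolution of [4, 3, 1] and [2, 3, 4]: y[0] = 4×2 + 3×4 + 1×3 = 23; y[1] = 4×3 + 3×2 + 1×4 = 22; y[2] = 4×4 + 3×3 + 1×2 = 27 → [23, 22, 27]. Compare to given [23, 20, 27]: they differ at index 1: given 20, correct 22, so answer: No

No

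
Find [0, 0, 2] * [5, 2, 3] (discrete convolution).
y[0] = 0×5 = 0; y[1] = 0×2 + 0×5 = 0; y[2] = 0×3 + 0×2 + 2×5 = 10; y[3] = 0×3 + 2×2 = 4; y[4] = 2×3 = 6

[0, 0, 10, 4, 6]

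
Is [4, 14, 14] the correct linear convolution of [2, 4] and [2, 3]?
Recompute linear convolution of [2, 4] and [2, 3]: y[0] = 2×2 = 4; y[1] = 2×3 + 4×2 = 14; y[2] = 4×3 = 12 → [4, 14, 12]. Compare to given [4, 14, 14]: they differ at index 2: given 14, correct 12, so answer: No

No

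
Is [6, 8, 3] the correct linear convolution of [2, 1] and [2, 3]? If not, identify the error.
Recompute linear convolution of [2, 1] and [2, 3]: y[0] = 2×2 = 4; y[1] = 2×3 + 1×2 = 8; y[2] = 1×3 = 3 → [4, 8, 3]. Compare to given [6, 8, 3]: they differ at index 0: given 6, correct 4, so answer: No

No. Error at index 0: given 6, correct 4.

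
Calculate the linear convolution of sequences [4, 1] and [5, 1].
y[0] = 4×5 = 20; y[1] = 4×1 + 1×5 = 9; y[2] = 1×1 = 1

[20, 9, 1]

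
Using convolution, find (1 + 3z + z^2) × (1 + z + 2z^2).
Ascending coefficients: a = [1, 3, 1], b = [1, 1, 2]. c[0] = 1×1 = 1; c[1] = 1×1 + 3×1 = 4; c[2] = 1×2 + 3×1 + 1×1 = 6; c[3] = 3×2 + 1×1 = 7; c[4] = 1×2 = 2. Result coefficients: [1, 4, 6, 7, 2] → 1 + 4z + 6z^2 + 7z^3 + 2z^4

1 + 4z + 6z^2 + 7z^3 + 2z^4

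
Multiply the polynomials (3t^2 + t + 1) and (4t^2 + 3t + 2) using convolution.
Ascending coefficients: a = [1, 1, 3], b = [2, 3, 4]. c[0] = 1×2 = 2; c[1] = 1×3 + 1×2 = 5; c[2] = 1×4 + 1×3 + 3×2 = 13; c[3] = 1×4 + 3×3 = 13; c[4] = 3×4 = 12. Result coefficients: [2, 5, 13, 13, 12] → 12t^4 + 13t^3 + 13t^2 + 5t + 2

12t^4 + 13t^3 + 13t^2 + 5t + 2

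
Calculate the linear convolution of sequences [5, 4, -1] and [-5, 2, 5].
y[0] = 5×-5 = -25; y[1] = 5×2 + 4×-5 = -10; y[2] = 5×5 + 4×2 + -1×-5 = 38; y[3] = 4×5 + -1×2 = 18; y[4] = -1×5 = -5

[-25, -10, 38, 18, -5]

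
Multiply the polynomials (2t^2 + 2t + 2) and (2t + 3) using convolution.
Ascending coefficients: a = [2, 2, 2], b = [3, 2]. c[0] = 2×3 = 6; c[1] = 2×2 + 2×3 = 10; c[2] = 2×2 + 2×3 = 10; c[3] = 2×2 = 4. Result coefficients: [6, 10, 10, 4] → 4t^3 + 10t^2 + 10t + 6

4t^3 + 10t^2 + 10t + 6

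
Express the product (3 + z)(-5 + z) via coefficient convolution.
Ascending coefficients: a = [3, 1], b = [-5, 1]. c[0] = 3×-5 = -15; c[1] = 3×1 + 1×-5 = -2; c[2] = 1×1 = 1. Result coefficients: [-15, -2, 1] → -15 - 2z + z^2

-15 - 2z + z^2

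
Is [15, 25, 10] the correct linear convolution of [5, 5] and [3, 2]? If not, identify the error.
Recompute linear convolution of [5, 5] and [3, 2]: y[0] = 5×3 = 15; y[1] = 5×2 + 5×3 = 25; y[2] = 5×2 = 10 → [15, 25, 10]. Given [15, 25, 10] matches, so answer: Yes

Yes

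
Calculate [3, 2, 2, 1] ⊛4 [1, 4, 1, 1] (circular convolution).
Use y[k] = Σ_j f[j]·g[(k-j) mod 4]. y[0] = 3×1 + 2×1 + 2×1 + 1×4 = 11; y[1] = 3×4 + 2×1 + 2×1 + 1×1 = 17; y[2] = 3×1 + 2×4 + 2×1 + 1×1 = 14; y[3] = 3×1 + 2×1 + 2×4 + 1×1 = 14. Result: [11, 17, 14, 14]

[11, 17, 14, 14]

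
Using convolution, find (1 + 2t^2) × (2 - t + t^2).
Ascending coefficients: a = [1, 0, 2], b = [2, -1, 1]. c[0] = 1×2 = 2; c[1] = 1×-1 + 0×2 = -1; c[2] = 1×1 + 0×-1 + 2×2 = 5; c[3] = 0×1 + 2×-1 = -2; c[4] = 2×1 = 2. Result coefficients: [2, -1, 5, -2, 2] → 2 - t + 5t^2 - 2t^3 + 2t^4

2 - t + 5t^2 - 2t^3 + 2t^4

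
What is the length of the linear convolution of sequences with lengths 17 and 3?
Linear/full convolution length: m + n - 1 = 17 + 3 - 1 = 19

19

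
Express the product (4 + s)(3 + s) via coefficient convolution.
Ascending coefficients: a = [4, 1], b = [3, 1]. c[0] = 4×3 = 12; c[1] = 4×1 + 1×3 = 7; c[2] = 1×1 = 1. Result coefficients: [12, 7, 1] → 12 + 7s + s^2

12 + 7s + s^2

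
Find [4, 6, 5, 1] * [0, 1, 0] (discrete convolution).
y[0] = 4×0 = 0; y[1] = 4×1 + 6×0 = 4; y[2] = 4×0 + 6×1 + 5×0 = 6; y[3] = 6×0 + 5×1 + 1×0 = 5; y[4] = 5×0 + 1×1 = 1; y[5] = 1×0 = 0

[0, 4, 6, 5, 1, 0]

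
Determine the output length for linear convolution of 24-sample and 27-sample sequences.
Linear/full convolution length: m + n - 1 = 24 + 27 - 1 = 50

50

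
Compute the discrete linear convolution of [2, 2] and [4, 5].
y[0] = 2×4 = 8; y[1] = 2×5 + 2×4 = 18; y[2] = 2×5 = 10

[8, 18, 10]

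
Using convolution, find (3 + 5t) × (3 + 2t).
Ascending coefficients: a = [3, 5], b = [3, 2]. c[0] = 3×3 = 9; c[1] = 3×2 + 5×3 = 21; c[2] = 5×2 = 10. Result coefficients: [9, 21, 10] → 9 + 21t + 10t^2

9 + 21t + 10t^2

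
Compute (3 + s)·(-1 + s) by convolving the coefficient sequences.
Ascending coefficients: a = [3, 1], b = [-1, 1]. c[0] = 3×-1 = -3; c[1] = 3×1 + 1×-1 = 2; c[2] = 1×1 = 1. Result coefficients: [-3, 2, 1] → -3 + 2s + s^2

-3 + 2s + s^2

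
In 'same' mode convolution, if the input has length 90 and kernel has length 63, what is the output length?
'Same' mode returns an output with the same length as the input: 90

90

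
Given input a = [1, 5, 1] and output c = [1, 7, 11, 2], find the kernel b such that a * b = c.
Output length 4 = len(a) + len(b) - 1 ⇒ len(b) = 2. Solve b forward using b[k] = (c[k] - Σ_{i≥1} a[i]·b[k-i]) / a[0]: b[0] = c[0] / a[0] = 1 / 1 = 1; b[1] = (c[1] - 5×1) / a[0] = (7 - 5×1) / 1 = 2. So b = [1, 2]. Forward-check [1, 5, 1] * [1, 2]: c[0] = 1×1 = 1; c[1] = 1×2 + 5×1 = 7; c[2] = 5×2 + 1×1 = 11; c[3] = 1×2 = 2 → [1, 7, 11, 2] ✓

[1, 2]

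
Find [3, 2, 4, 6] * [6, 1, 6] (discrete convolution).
y[0] = 3×6 = 18; y[1] = 3×1 + 2×6 = 15; y[2] = 3×6 + 2×1 + 4×6 = 44; y[3] = 2×6 + 4×1 + 6×6 = 52; y[4] = 4×6 + 6×1 = 30; y[5] = 6×6 = 36

[18, 15, 44, 52, 30, 36]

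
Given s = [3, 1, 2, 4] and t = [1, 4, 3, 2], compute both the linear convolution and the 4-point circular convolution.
Linear: y_lin[0] = 3×1 = 3; y_lin[1] = 3×4 + 1×1 = 13; y_lin[2] = 3×3 + 1×4 + 2×1 = 15; y_lin[3] = 3×2 + 1×3 + 2×4 + 4×1 = 21; y_lin[4] = 1×2 + 2×3 + 4×4 = 24; y_lin[5] = 2×2 + 4×3 = 16; y_lin[6] = 4×2 = 8 → [3, 13, 15, 21, 24, 16, 8]. Circular (length 4): y[0] = 3×1 + 1×2 + 2×3 + 4×4 = 27; y[1] = 3×4 + 1×1 + 2×2 + 4×3 = 29; y[2] = 3×3 + 1×4 + 2×1 + 4×2 = 23; y[3] = 3×2 + 1×3 + 2×4 + 4×1 = 21 → [27, 29, 23, 21]

Linear: [3, 13, 15, 21, 24, 16, 8], Circular: [27, 29, 23, 21]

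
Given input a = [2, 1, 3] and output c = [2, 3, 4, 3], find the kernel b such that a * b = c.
Output length 4 = len(a) + len(b) - 1 ⇒ len(b) = 2. Solve b forward using b[k] = (c[k] - Σ_{i≥1} a[i]·b[k-i]) / a[0]: b[0] = c[0] / a[0] = 2 / 2 = 1; b[1] = (c[1] - 1×1) / a[0] = (3 - 1×1) / 2 = 1. So b = [1, 1]. Forward-check [2, 1, 3] * [1, 1]: c[0] = 2×1 = 2; c[1] = 2×1 + 1×1 = 3; c[2] = 1×1 + 3×1 = 4; c[3] = 3×1 = 3 → [2, 3, 4, 3] ✓

[1, 1]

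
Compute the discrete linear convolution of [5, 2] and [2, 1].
y[0] = 5×2 = 10; y[1] = 5×1 + 2×2 = 9; y[2] = 2×1 = 2

[10, 9, 2]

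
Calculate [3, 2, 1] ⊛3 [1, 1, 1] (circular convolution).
Use y[k] = Σ_j u[j]·v[(k-j) mod 3]. y[0] = 3×1 + 2×1 + 1×1 = 6; y[1] = 3×1 + 2×1 + 1×1 = 6; y[2] = 3×1 + 2×1 + 1×1 = 6. Result: [6, 6, 6]

[6, 6, 6]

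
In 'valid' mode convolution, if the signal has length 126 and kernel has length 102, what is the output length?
'Valid' mode counts only positions where the kernel fully overlaps the signal: m - n + 1 = 126 - 102 + 1 = 25

25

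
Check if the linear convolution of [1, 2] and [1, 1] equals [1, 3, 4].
Recompute linear convolution of [1, 2] and [1, 1]: y[0] = 1×1 = 1; y[1] = 1×1 + 2×1 = 3; y[2] = 2×1 = 2 → [1, 3, 2]. Compare to given [1, 3, 4]: they differ at index 2: given 4, correct 2, so answer: No

No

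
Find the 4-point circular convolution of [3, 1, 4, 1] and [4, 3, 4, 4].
Use y[k] = Σ_j x[j]·h[(k-j) mod 4]. y[0] = 3×4 + 1×4 + 4×4 + 1×3 = 35; y[1] = 3×3 + 1×4 + 4×4 + 1×4 = 33; y[2] = 3×4 + 1×3 + 4×4 + 1×4 = 35; y[3] = 3×4 + 1×4 + 4×3 + 1×4 = 32. Result: [35, 33, 35, 32]

[35, 33, 35, 32]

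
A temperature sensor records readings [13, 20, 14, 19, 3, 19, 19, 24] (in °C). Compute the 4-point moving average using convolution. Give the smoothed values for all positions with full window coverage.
4-point moving average kernel = [1, 1, 1, 1]. Apply in 'valid' mode (full window coverage): avg[0] = (13 + 20 + 14 + 19) / 4 = 16.5; avg[1] = (20 + 14 + 19 + 3) / 4 = 14.0; avg[2] = (14 + 19 + 3 + 19) / 4 = 13.75; avg[3] = (19 + 3 + 19 + 19) / 4 = 15.0; avg[4] = (3 + 19 + 19 + 24) / 4 = 16.25. Smoothed values: [16.5, 14.0, 13.75, 15.0, 16.25]

[16.5, 14.0, 13.75, 15.0, 16.25]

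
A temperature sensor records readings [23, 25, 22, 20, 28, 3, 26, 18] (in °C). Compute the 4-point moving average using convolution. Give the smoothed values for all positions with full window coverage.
4-point moving average kernel = [1, 1, 1, 1]. Apply in 'valid' mode (full window coverage): avg[0] = (23 + 25 + 22 + 20) / 4 = 22.5; avg[1] = (25 + 22 + 20 + 28) / 4 = 23.75; avg[2] = (22 + 20 + 28 + 3) / 4 = 18.25; avg[3] = (20 + 28 + 3 + 26) / 4 = 19.25; avg[4] = (28 + 3 + 26 + 18) / 4 = 18.75. Smoothed values: [22.5, 23.75, 18.25, 19.25, 18.75]

[22.5, 23.75, 18.25, 19.25, 18.75]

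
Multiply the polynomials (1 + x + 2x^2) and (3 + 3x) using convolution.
Ascending coefficients: a = [1, 1, 2], b = [3, 3]. c[0] = 1×3 = 3; c[1] = 1×3 + 1×3 = 6; c[2] = 1×3 + 2×3 = 9; c[3] = 2×3 = 6. Result coefficients: [3, 6, 9, 6] → 3 + 6x + 9x^2 + 6x^3

3 + 6x + 9x^2 + 6x^3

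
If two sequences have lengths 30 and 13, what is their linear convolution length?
Linear/full convolution length: m + n - 1 = 30 + 13 - 1 = 42

42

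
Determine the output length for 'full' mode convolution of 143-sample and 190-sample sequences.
Linear/full convolution length: m + n - 1 = 143 + 190 - 1 = 332

332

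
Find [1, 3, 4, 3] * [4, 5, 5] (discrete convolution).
y[0] = 1×4 = 4; y[1] = 1×5 + 3×4 = 17; y[2] = 1×5 + 3×5 + 4×4 = 36; y[3] = 3×5 + 4×5 + 3×4 = 47; y[4] = 4×5 + 3×5 = 35; y[5] = 3×5 = 15

[4, 17, 36, 47, 35, 15]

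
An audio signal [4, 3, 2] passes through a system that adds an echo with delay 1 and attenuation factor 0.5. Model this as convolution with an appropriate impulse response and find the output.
Direct-path + delayed-attenuated-path model → impulse response h = [1, 0.5] (1 at lag 0, 0.5 at lag 1). Output y[n] = x[n] + 0.5·x[n - 1] (with x[n] = 0 outside 0..2): y[0] = 4 + 0.5×0 = 4; y[1] = 3 + 0.5×4 = 5.0; y[2] = 2 + 0.5×3 = 3.5; y[3] = 0 + 0.5×2 = 1.0. So y = [4, 5.0, 3.5, 1.0]

[4, 5.0, 3.5, 1.0]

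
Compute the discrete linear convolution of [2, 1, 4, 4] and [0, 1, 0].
y[0] = 2×0 = 0; y[1] = 2×1 + 1×0 = 2; y[2] = 2×0 + 1×1 + 4×0 = 1; y[3] = 1×0 + 4×1 + 4×0 = 4; y[4] = 4×0 + 4×1 = 4; y[5] = 4×0 = 0

[0, 2, 1, 4, 4, 0]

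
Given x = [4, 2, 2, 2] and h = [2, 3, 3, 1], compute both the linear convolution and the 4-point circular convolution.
Linear: y_lin[0] = 4×2 = 8; y_lin[1] = 4×3 + 2×2 = 16; y_lin[2] = 4×3 + 2×3 + 2×2 = 22; y_lin[3] = 4×1 + 2×3 + 2×3 + 2×2 = 20; y_lin[4] = 2×1 + 2×3 + 2×3 = 14; y_lin[5] = 2×1 + 2×3 = 8; y_lin[6] = 2×1 = 2 → [8, 16, 22, 20, 14, 8, 2]. Circular (length 4): y[0] = 4×2 + 2×1 + 2×3 + 2×3 = 22; y[1] = 4×3 + 2×2 + 2×1 + 2×3 = 24; y[2] = 4×3 + 2×3 + 2×2 + 2×1 = 24; y[3] = 4×1 + 2×3 + 2×3 + 2×2 = 20 → [22, 24, 24, 20]

Linear: [8, 16, 22, 20, 14, 8, 2], Circular: [22, 24, 24, 20]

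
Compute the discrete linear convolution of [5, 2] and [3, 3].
y[0] = 5×3 = 15; y[1] = 5×3 + 2×3 = 21; y[2] = 2×3 = 6

[15, 21, 6]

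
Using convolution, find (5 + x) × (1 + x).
Ascending coefficients: a = [5, 1], b = [1, 1]. c[0] = 5×1 = 5; c[1] = 5×1 + 1×1 = 6; c[2] = 1×1 = 1. Result coefficients: [5, 6, 1] → 5 + 6x + x^2

5 + 6x + x^2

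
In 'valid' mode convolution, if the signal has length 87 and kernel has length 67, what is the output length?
'Valid' mode counts only positions where the kernel fully overlaps the signal: m - n + 1 = 87 - 67 + 1 = 21

21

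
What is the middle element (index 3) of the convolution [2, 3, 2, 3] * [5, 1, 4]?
Use y[k] = Σ_i a[i]·b[k-i] at k=3. y[3] = 3×4 + 2×1 + 3×5 = 29

29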